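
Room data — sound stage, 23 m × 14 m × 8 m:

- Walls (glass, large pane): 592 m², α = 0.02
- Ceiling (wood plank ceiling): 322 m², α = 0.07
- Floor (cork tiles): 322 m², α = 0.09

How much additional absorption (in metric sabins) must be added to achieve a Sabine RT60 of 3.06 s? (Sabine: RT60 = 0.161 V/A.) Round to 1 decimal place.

72.2 sabins

Summing Sᵢαᵢ: 11.840 + 22.540 + 28.980 → A₁ = 63.360 sabins.
V = 2576 m³. Required absorption A₂ = 0.161 × 2576 / 3.06 = 135.535 sabins.
Shortfall: 135.535 − 63.360 = 72.2 sabins.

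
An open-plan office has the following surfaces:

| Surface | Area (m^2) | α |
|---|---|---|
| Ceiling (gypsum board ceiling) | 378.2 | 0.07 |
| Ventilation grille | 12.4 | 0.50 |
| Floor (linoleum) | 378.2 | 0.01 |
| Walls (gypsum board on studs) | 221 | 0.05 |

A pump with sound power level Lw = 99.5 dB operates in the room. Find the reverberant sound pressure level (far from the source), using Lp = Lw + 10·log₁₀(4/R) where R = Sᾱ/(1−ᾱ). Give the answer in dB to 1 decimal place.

88.5 dB

Σ(Sᵢαᵢ) = 378.2·0.07 + 12.4·0.50 + 378.2·0.01 + 221·0.05 = 47.506; total area S = 989.8 m^2.
ᾱ = 47.506/989.8 = 0.0480; R = Sᾱ/(1−ᾱ) = 47.506/(1−0.0480) = 49.901 m^2.
Lp = 99.5 + 10·log₁₀(4/49.901) = 99.5 + (-10.96) = 88.5 dB.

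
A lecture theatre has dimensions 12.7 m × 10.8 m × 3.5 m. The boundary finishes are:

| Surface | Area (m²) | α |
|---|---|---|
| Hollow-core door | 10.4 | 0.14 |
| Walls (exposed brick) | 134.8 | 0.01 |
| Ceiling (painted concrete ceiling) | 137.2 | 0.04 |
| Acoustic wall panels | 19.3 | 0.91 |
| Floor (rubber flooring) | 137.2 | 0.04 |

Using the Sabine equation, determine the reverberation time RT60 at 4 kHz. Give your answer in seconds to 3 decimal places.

Equivalent absorption area: A = 10.4×0.14 + 134.8×0.01 + 137.2×0.04 + 19.3×0.91 + 137.2×0.04 = 31.343 m².
Volume V = 12.7 × 10.8 × 3.5 = 480.06 m³.
Sabine: RT60 = 0.161 × 480.06 / 31.343 = 2.466 s.

2.466 s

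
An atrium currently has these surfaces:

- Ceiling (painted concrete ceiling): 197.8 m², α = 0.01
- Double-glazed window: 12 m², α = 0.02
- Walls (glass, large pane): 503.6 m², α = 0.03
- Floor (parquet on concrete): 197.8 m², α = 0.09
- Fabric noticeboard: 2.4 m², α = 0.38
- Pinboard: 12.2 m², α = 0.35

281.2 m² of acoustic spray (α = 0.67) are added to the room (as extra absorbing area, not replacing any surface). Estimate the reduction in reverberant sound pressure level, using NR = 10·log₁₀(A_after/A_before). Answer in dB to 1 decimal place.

7.5 dB

Equivalent absorption area: A_before = 197.8·0.01 + 12·0.02 + 503.6·0.03 + 197.8·0.09 + 2.4·0.38 + 12.2·0.35 = 40.310 m².
Added absorption = 281.2 × 0.67 = 188.404 sabins.
A_after = 40.310 + 188.404 = 228.714 sabins.
Reduction = 10 log₁₀(A_after/A_before) = 10 log₁₀(5.6739) = 7.5 dB.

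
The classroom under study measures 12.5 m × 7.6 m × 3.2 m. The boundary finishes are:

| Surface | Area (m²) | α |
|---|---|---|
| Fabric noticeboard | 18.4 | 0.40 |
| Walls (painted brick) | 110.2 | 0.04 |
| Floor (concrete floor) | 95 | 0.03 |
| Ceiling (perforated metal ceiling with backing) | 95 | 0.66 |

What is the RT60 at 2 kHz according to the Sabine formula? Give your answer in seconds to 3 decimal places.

0.633 sec

Equivalent absorption area: A = 18.4×0.40 + 110.2×0.04 + 95×0.03 + 95×0.66 = 77.318 m².
Volume V = 12.5 × 7.6 × 3.2 = 304 m³.
T = 0.161 V/A = 0.161·304/77.318 = 0.633 s.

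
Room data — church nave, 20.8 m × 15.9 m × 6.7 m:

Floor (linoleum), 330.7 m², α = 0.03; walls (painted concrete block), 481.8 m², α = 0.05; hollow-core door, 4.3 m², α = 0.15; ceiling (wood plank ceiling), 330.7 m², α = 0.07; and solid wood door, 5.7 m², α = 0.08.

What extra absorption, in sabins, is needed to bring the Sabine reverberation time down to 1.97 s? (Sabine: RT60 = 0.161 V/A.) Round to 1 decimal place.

Equivalent absorption area: A₁ = 330.7·0.03 + 481.8·0.05 + 4.3·0.15 + 330.7·0.07 + 5.7·0.08 = 58.261 m².
V = 2215.824 m³. Required absorption A₂ = 0.161 × 2215.824 / 1.97 = 181.090 sabins.
ΔA = A₂ − A₁ = 181.090 − 58.261 = 122.8 sabins.

122.8 sabins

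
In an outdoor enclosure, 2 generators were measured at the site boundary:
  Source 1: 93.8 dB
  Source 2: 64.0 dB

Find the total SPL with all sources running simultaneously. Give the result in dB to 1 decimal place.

Σ 10^(Lᵢ/10) = 2.401e+09.
L_total = 10·log₁₀(2.401e+09) = 93.8 dB.

93.8 dB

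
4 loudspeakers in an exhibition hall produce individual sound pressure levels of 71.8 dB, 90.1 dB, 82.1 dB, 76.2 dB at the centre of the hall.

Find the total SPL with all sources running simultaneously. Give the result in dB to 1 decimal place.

90.9 dB

Converting to relative power and adding: 10^(71.8/10) + 10^(90.1/10) + 10^(82.1/10) + 10^(76.2/10) = 1.242e+09.
Combined level = 10 log₁₀(1.242e+09) = 90.9 dB.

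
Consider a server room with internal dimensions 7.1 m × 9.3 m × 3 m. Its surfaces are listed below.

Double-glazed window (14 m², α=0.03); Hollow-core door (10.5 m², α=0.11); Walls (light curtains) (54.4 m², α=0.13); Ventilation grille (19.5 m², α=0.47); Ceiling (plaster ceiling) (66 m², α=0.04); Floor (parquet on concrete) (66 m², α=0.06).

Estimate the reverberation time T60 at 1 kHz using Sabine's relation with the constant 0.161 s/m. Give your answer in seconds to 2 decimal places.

1.31 s

Equivalent absorption area: A = 14×0.03 + 10.5×0.11 + 54.4×0.13 + 19.5×0.47 + 66×0.04 + 66×0.06 = 24.412 m².
Room volume: 198.09 m³.
Sabine: RT60 = 0.161 × 198.09 / 24.412 = 1.31 s.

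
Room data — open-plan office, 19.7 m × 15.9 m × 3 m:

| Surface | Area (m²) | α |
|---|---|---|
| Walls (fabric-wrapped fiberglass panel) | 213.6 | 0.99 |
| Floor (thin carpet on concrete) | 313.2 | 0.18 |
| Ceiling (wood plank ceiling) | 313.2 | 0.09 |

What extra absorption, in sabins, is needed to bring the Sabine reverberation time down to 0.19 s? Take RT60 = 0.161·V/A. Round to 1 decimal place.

500.2 sabins

Equivalent absorption area: A₁ = 213.6×0.99 + 313.2×0.18 + 313.2×0.09 = 296.028 m².
Target A₂ = 0.161·939.69/0.19 = 796.264 sabins (V = 939.69 m³).
Shortfall: 796.264 − 296.028 = 500.2 sabins.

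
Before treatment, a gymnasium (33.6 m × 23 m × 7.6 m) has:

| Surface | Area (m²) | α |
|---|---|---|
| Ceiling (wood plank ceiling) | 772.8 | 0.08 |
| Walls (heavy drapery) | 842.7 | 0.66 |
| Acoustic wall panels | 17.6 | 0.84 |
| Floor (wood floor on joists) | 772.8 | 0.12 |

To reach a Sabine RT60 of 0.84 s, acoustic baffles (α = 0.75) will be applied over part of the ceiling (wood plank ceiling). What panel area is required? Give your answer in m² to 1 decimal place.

A₁ = Σ Sᵢαᵢ = 772.8·0.08 + 842.7·0.66 + 17.6·0.84 + 772.8·0.12 = 725.526 sabins.
Required A₂ = 0.161·5873.28/0.84 = 1125.712 sabins.
Absorption to add: 1125.712 − 725.526 = 400.186 sabins.
Each m² of panel replacing the ceiling (wood plank ceiling) adds (0.75 − 0.08) = 0.67 sabins.
Area = ΔA/Δα = 400.186/0.67 = 597.3 m².

597.3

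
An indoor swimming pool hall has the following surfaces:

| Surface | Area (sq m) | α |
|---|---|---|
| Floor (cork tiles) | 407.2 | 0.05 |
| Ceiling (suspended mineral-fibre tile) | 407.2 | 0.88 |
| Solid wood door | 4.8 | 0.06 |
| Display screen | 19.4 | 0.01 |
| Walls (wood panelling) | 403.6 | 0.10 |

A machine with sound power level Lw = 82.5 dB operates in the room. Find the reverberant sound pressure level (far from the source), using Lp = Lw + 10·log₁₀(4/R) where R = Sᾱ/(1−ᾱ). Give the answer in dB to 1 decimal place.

A = 419.538 sabins; S = 1242.2 sq m.
ᾱ = 419.538/1242.2 = 0.3377; R = Sᾱ/(1−ᾱ) = 419.538/(1−0.3377) = 633.456 sq m.
Lp = 82.5 + 10·log₁₀(4/633.456) = 82.5 + (-22.00) = 60.5 dB.

60.5 dB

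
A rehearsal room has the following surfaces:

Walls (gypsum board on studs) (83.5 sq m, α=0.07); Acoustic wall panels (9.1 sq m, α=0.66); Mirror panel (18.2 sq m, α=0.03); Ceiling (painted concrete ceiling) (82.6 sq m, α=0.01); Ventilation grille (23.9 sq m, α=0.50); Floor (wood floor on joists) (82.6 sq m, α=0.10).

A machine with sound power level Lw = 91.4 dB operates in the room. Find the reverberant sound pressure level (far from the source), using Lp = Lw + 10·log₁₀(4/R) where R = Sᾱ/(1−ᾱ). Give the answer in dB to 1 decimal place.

A = 33.433 sabins; S = 299.9 sq m.
ᾱ = 0.1115, so room constant R = A/(1−ᾱ) = 37.629 sq m.
Lp = Lw + 10 log₁₀(4/R) = 91.4 -9.73 = 81.7 dB.

81.7 dB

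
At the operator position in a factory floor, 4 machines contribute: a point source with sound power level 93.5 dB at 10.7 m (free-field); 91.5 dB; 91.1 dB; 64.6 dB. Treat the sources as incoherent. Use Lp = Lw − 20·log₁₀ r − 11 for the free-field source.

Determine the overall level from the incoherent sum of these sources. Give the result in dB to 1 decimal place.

94.3 dB

Source at 10.7 m: Lp = 93.5 − 20·log₁₀(10.7) − 11 = 61.9 dB.
Σ 10^(Lᵢ/10) = 2.705e+09.
Back to dB: 10·log₁₀ Σ = 94.3 dB.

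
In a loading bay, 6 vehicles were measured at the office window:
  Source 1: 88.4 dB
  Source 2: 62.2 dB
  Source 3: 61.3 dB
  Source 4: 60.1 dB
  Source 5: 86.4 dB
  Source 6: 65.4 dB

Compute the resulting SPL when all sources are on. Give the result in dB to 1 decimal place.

90.6 dB

Converting to relative power and adding: 10^(88.4/10) + 10^(62.2/10) + 10^(61.3/10) + 10^(60.1/10) + 10^(86.4/10) + 10^(65.4/10) = 1.136e+09.
Back to dB: 10·log₁₀ Σ = 90.6 dB.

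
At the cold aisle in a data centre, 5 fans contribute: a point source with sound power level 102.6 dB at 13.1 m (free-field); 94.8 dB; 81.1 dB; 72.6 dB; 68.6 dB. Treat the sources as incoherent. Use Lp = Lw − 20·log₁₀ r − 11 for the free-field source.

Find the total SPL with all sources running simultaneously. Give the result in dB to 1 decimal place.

95.0 dB

Source at 13.1 m: Lp = 102.6 − 20·log₁₀(13.1) − 11 = 69.3 dB.
Σ 10^(Lᵢ/10) = 3.183e+09.
L_total = 10·log₁₀(3.183e+09) = 95.0 dB.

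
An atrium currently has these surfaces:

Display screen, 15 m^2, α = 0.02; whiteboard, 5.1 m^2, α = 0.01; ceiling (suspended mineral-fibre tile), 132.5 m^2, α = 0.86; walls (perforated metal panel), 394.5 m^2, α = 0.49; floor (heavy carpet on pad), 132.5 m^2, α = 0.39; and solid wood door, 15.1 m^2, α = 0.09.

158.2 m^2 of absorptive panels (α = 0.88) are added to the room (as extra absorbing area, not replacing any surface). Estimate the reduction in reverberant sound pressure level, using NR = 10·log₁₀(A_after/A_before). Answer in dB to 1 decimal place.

1.4 dB

A_before = Σ Sᵢαᵢ = 15*0.02 + 5.1*0.01 + 132.5*0.86 + 394.5*0.49 + 132.5*0.39 + 15.1*0.09 = 360.640 sabins.
Treatment contributes 158.2·0.88 = 139.216 sabins.
New total A_after = 499.856 sabins.
Reduction = 10 log₁₀(A_after/A_before) = 10 log₁₀(1.3860) = 1.4 dB.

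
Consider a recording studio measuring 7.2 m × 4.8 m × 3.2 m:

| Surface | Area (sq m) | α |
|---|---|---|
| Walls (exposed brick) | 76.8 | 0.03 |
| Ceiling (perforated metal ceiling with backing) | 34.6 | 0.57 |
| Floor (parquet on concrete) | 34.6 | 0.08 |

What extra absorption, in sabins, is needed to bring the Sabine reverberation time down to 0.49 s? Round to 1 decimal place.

Equivalent absorption area: A₁ = 76.8·0.03 + 34.6·0.57 + 34.6·0.08 = 24.794 sq m.
For T = 0.49 s, need A₂ = 0.161·V/T = 0.161·110.592/0.49 = 36.337 sabins.
Additional absorption ΔA = 36.337 − 24.794 = 11.5 sabins.

11.5 sabins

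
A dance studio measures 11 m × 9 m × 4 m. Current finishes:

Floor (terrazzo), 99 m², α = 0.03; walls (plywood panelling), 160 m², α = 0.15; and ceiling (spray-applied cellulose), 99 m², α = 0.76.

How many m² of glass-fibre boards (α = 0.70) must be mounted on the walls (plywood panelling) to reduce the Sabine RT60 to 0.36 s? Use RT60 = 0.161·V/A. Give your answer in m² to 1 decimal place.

136.2

Equivalent absorption area: A₁ = 99·0.03 + 160·0.15 + 99·0.76 = 102.210 m².
V = 396 m³. Target absorption A₂ = 0.161 × 396 / 0.36 = 177.100 sabins.
ΔA needed = 177.100 − 102.210 = 74.890 sabins.
Net gain per m²: Δα = 0.70 − 0.15 = 0.55.
Area = ΔA/Δα = 74.890/0.55 = 136.2 m².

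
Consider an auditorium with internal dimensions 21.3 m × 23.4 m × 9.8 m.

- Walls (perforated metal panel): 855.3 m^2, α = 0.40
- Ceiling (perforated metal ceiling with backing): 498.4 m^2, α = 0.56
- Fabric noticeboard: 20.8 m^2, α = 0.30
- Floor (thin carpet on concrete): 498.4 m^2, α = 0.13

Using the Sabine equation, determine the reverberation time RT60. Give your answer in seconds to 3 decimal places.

1.136 s

Total absorption A = 855.3*0.40 + 498.4*0.56 + 20.8*0.30 + 498.4*0.13
  = 342.120 + 279.104 + 6.240 + 64.792 = 692.256 m^2 sabins.
Room volume: 4884.516 m³.
Sabine: RT60 = 0.161 × 4884.516 / 692.256 = 1.136 s.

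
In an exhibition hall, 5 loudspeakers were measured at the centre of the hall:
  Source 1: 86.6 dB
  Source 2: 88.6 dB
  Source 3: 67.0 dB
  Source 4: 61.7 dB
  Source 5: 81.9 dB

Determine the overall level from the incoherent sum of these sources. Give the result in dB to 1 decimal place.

91.3 dB

Converting to relative power and adding: 10^(86.6/10) + 10^(88.6/10) + 10^(67.0/10) + 10^(61.7/10) + 10^(81.9/10) = 1.343e+09.
Combined level = 10 log₁₀(1.343e+09) = 91.3 dB.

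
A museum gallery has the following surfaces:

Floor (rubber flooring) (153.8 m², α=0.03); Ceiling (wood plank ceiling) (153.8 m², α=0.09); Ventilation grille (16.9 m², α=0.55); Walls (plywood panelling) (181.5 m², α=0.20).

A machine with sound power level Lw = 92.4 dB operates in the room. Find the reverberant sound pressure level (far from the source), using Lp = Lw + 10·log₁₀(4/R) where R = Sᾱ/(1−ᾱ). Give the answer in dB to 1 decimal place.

Σ(Sᵢαᵢ) = 153.8×0.03 + 153.8×0.09 + 16.9×0.55 + 181.5×0.20 = 64.051; total area S = 506.0 m².
ᾱ = 0.1266, so room constant R = A/(1−ᾱ) = 73.335 m².
Lp = 92.4 + 10·log₁₀(4/73.335) = 92.4 + (-12.63) = 79.8 dB.

79.8 dB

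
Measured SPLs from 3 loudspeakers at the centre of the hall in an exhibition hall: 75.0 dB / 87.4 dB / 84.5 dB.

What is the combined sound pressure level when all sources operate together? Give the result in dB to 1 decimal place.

Σ 10^(Lᵢ/10) = 8.63e+08.
Combined level = 10 log₁₀(8.63e+08) = 89.4 dB.

89.4 dB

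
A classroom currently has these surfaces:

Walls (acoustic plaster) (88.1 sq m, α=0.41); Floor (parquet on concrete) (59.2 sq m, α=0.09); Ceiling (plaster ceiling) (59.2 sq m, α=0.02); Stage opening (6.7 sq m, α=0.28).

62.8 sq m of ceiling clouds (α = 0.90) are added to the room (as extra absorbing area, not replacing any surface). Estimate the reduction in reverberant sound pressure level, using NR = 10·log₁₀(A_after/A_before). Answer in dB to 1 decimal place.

Summing Sᵢαᵢ: 36.121 + 5.328 + 1.184 + 1.876 → A_before = 44.509 sabins.
Treatment contributes 62.8·0.90 = 56.520 sabins.
New total A_after = 101.029 sabins.
Reduction = 10 log₁₀(A_after/A_before) = 10 log₁₀(2.2699) = 3.6 dB.

3.6 dB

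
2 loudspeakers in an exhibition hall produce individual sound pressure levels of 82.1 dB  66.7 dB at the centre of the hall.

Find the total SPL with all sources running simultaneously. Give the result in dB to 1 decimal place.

82.2 dB

Sum in the linear (power) domain: Σ 10^(Lᵢ/10) = 10^(82.1/10) + 10^(66.7/10) = 1.669e+08.
L_total = 10·log₁₀(1.669e+08) = 82.2 dB.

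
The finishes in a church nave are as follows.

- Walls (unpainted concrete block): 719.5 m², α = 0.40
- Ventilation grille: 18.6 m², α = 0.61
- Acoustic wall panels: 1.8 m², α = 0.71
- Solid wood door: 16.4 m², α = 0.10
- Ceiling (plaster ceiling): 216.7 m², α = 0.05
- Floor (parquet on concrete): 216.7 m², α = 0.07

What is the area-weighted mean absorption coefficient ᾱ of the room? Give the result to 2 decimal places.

S = Σ Sᵢ = 719.5 + 18.6 + 1.8 + 16.4 + 216.7 + 216.7 = 1189.7 m².
A = 719.5*0.40 + 18.6*0.61 + 1.8*0.71 + 16.4*0.10 + 216.7*0.05 + 216.7*0.07 = 328.068 sabins.
ᾱ = A/S = 0.28.

0.28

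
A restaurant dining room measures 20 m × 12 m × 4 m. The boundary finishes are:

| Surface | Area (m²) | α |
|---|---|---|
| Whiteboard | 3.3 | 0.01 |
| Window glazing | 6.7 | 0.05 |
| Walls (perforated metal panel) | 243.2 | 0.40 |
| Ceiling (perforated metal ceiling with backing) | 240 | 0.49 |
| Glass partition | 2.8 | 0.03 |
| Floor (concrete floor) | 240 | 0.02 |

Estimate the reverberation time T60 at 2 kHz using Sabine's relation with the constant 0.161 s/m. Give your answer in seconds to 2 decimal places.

A = Σ Sᵢαᵢ = 3.3×0.01 + 6.7×0.05 + 243.2×0.40 + 240×0.49 + 2.8×0.03 + 240×0.02 = 220.132 sabins.
V = 20·12·4 = 960 m³.
T = 0.161 V/A = 0.161·960/220.132 = 0.70 s.

0.70 sec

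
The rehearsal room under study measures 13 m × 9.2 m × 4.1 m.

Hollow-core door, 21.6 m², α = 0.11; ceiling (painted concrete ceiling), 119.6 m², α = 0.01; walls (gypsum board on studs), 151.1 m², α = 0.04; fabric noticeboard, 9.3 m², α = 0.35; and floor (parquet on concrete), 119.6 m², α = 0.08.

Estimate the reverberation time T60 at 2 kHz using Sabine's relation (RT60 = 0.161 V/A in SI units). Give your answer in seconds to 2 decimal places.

Summing Sᵢαᵢ: 2.376 + 1.196 + 6.044 + 3.255 + 9.568 → A = 22.439 sabins.
V = 13·9.2·4.1 = 490.36 m³.
Sabine: RT60 = 0.161 × 490.36 / 22.439 = 3.52 s.

3.52 s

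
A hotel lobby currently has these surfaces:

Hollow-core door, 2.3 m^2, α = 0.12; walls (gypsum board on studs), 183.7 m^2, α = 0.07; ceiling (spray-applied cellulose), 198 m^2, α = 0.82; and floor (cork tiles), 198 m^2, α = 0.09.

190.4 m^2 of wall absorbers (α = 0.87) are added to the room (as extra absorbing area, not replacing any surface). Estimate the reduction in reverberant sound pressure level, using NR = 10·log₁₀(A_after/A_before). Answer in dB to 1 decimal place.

2.7 dB

Summing Sᵢαᵢ: 0.276 + 12.859 + 162.360 + 17.820 → A_before = 193.315 sabins.
Treatment contributes 190.4·0.87 = 165.648 sabins.
New total A_after = 358.963 sabins.
NR = 10·log₁₀(358.963/193.315) = 2.7 dB.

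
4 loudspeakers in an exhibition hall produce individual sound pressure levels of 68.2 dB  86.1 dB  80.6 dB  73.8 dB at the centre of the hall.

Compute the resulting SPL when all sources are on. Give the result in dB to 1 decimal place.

Converting to relative power and adding: 10^(68.2/10) + 10^(86.1/10) + 10^(80.6/10) + 10^(73.8/10) = 5.528e+08.
Combined level = 10 log₁₀(5.528e+08) = 87.4 dB.

87.4 dB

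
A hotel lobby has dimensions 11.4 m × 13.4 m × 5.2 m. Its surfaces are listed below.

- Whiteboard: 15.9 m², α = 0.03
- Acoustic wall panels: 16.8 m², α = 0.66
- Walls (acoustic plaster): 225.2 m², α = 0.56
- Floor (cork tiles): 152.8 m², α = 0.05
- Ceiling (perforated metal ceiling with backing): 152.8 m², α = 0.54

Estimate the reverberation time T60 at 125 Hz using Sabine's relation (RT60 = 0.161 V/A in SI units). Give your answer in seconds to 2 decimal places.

0.56 seconds

Total absorption A = 15.9·0.03 + 16.8·0.66 + 225.2·0.56 + 152.8·0.05 + 152.8·0.54
  = 0.477 + 11.088 + 126.112 + 7.640 + 82.512 = 227.829 m² sabins.
Volume V = 11.4 × 13.4 × 5.2 = 794.352 m³.
Sabine: RT60 = 0.161 × 794.352 / 227.829 = 0.56 s.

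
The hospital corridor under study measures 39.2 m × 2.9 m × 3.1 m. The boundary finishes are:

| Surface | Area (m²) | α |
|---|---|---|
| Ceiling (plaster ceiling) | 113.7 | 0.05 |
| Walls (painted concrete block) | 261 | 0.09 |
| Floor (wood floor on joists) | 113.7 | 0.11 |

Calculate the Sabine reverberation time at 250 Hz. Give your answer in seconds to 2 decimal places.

1.36 s

A = Σ Sᵢαᵢ = 113.7*0.05 + 261*0.09 + 113.7*0.11 = 41.682 sabins.
Volume V = 39.2 × 2.9 × 3.1 = 352.408 m³.
T = 0.161 V/A = 0.161·352.408/41.682 = 1.36 s.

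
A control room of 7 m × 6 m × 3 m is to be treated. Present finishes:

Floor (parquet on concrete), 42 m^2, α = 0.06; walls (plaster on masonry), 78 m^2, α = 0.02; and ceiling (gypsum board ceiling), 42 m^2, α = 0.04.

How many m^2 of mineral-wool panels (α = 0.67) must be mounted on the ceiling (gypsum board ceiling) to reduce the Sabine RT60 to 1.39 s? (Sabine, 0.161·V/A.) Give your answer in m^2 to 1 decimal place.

Equivalent absorption area: A₁ = 42×0.06 + 78×0.02 + 42×0.04 = 5.760 m^2.
Required A₂ = 0.161·126/1.39 = 14.594 sabins.
Absorption to add: 14.594 − 5.760 = 8.834 sabins.
Net gain per m^2: Δα = 0.67 − 0.04 = 0.63.
Area = ΔA/Δα = 8.834/0.63 = 14.0 m^2.

14.0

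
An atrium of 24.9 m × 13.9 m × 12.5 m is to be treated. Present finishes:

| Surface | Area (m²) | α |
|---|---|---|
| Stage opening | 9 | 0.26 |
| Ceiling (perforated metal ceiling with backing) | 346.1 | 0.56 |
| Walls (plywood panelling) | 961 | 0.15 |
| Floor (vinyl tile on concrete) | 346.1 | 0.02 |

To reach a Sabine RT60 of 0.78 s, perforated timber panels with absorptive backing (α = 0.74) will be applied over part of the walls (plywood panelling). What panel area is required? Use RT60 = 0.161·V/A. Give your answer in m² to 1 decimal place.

Summing Sᵢαᵢ: 2.340 + 193.816 + 144.150 + 6.922 → A₁ = 347.228 sabins.
Required A₂ = 0.161·4326.375/0.78 = 893.008 sabins.
ΔA needed = 893.008 − 347.228 = 545.780 sabins.
Net gain per m²: Δα = 0.74 − 0.15 = 0.59.
Area = ΔA/Δα = 545.780/0.59 = 925.1 m².

925.1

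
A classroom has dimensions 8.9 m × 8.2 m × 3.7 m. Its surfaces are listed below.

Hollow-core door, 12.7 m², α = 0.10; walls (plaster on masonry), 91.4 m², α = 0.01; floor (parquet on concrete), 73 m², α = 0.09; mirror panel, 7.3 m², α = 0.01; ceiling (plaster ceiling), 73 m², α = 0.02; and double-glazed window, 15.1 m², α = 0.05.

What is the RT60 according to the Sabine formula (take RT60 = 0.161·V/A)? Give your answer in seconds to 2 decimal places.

3.94 s

A = Σ Sᵢαᵢ = 12.7*0.10 + 91.4*0.01 + 73*0.09 + 7.3*0.01 + 73*0.02 + 15.1*0.05 = 11.042 sabins.
V = 8.9·8.2·3.7 = 270.026 m³.
RT60 = 0.161 · V / A = 0.161 × 270.026 / 11.042 = 3.94 s.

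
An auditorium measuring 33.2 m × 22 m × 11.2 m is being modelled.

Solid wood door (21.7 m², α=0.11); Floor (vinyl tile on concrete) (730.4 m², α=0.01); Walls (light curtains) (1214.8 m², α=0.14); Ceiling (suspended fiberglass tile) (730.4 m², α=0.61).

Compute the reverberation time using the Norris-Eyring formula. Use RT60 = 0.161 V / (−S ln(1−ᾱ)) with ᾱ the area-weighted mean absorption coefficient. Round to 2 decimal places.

Total surface area S = 21.7 + 730.4 + 1214.8 + 730.4 = 2697.3 m².
Σ(Sᵢαᵢ) = 21.7·0.11 + 730.4·0.01 + 1214.8·0.14 + 730.4·0.61 = 625.307.
Mean coefficient ᾱ = A/S = 0.2318.
Eyring denominator: −S ln(1−ᾱ) = 711.292.
V = 33.2 × 22 × 11.2 = 8180.48 m³.
RT60 = 0.161 × 8180.48 / 711.292 = 1.85 s.

1.85 sec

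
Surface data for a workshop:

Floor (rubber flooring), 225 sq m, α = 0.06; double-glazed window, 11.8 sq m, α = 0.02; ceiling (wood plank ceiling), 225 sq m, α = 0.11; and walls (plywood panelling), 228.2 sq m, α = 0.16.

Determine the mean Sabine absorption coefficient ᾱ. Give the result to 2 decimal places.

S = Σ Sᵢ = 225 + 11.8 + 225 + 228.2 = 690.0 sq m.
A = 225×0.06 + 11.8×0.02 + 225×0.11 + 228.2×0.16 = 74.998 sabins.
ᾱ = 74.998 / 690.0 = 0.11.

0.11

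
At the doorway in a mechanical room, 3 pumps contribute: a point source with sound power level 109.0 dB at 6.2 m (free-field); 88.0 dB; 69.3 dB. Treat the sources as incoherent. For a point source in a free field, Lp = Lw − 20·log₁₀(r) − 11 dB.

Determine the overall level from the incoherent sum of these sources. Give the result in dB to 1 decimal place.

89.1 dB

Source at 6.2 m: Lp = 109.0 − 20·log₁₀(6.2) − 11 = 82.2 dB.
Sum in the linear (power) domain: Σ 10^(Lᵢ/10) = 10^(82.2/10) + 10^(88.0/10) + 10^(69.3/10) = 8.054e+08.
Combined level = 10 log₁₀(8.054e+08) = 89.1 dB.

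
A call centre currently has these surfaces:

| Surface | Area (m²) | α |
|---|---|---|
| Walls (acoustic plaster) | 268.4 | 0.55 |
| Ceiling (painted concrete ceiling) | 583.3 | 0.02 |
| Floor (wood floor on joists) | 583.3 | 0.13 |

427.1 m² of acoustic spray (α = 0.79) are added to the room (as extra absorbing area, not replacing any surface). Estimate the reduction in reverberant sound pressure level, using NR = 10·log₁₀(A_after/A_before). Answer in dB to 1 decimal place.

3.9 dB

Total absorption A_before = 268.4·0.55 + 583.3·0.02 + 583.3·0.13
  = 147.620 + 11.666 + 75.829 = 235.115 m² sabins.
Treatment contributes 427.1·0.79 = 337.409 sabins.
A_after = 235.115 + 337.409 = 572.524 sabins.
NR = 10·log₁₀(572.524/235.115) = 3.9 dB.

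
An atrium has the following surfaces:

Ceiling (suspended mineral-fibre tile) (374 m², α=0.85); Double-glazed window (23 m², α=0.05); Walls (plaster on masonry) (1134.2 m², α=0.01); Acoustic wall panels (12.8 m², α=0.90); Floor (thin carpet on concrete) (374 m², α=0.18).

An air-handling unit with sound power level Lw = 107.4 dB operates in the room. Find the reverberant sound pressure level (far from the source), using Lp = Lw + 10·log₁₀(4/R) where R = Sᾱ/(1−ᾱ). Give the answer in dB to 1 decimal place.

86.3 dB

Σ(Sᵢαᵢ) = 374×0.85 + 23×0.05 + 1134.2×0.01 + 12.8×0.90 + 374×0.18 = 409.232; total area S = 1918.0 m².
ᾱ = 0.2134, so room constant R = A/(1−ᾱ) = 520.254 m².
Lp = Lw + 10 log₁₀(4/R) = 107.4 -21.14 = 86.3 dB.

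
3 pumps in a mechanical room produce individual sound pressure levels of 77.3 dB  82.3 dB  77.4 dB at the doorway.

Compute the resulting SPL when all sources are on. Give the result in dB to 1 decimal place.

Converting to relative power and adding: 10^(77.3/10) + 10^(82.3/10) + 10^(77.4/10) = 2.785e+08.
Back to dB: 10·log₁₀ Σ = 84.4 dB.

84.4 dB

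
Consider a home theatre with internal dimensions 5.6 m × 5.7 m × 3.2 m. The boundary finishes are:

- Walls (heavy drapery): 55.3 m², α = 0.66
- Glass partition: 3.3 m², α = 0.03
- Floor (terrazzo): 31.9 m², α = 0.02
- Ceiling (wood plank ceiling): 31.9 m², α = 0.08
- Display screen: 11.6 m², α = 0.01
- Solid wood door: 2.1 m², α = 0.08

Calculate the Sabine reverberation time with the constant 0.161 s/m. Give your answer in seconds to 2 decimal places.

0.41 sec

Total absorption A = 55.3*0.66 + 3.3*0.03 + 31.9*0.02 + 31.9*0.08 + 11.6*0.01 + 2.1*0.08
  = 36.498 + 0.099 + 0.638 + 2.552 + 0.116 + 0.168 = 40.071 m² sabins.
V = 5.6·5.7·3.2 = 102.144 m³.
Sabine: RT60 = 0.161 × 102.144 / 40.071 = 0.41 s.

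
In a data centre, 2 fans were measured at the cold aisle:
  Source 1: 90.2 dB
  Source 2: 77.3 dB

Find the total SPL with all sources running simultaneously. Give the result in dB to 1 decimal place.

90.4 dB

Converting to relative power and adding: 10^(90.2/10) + 10^(77.3/10) = 1.101e+09.
Combined level = 10 log₁₀(1.101e+09) = 90.4 dB.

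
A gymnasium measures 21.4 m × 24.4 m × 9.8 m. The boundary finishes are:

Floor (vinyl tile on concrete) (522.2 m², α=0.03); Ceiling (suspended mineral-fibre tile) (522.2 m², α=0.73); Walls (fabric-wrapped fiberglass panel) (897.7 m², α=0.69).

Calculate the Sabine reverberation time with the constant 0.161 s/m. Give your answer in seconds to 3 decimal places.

0.811 seconds

Equivalent absorption area: A = 522.2·0.03 + 522.2·0.73 + 897.7·0.69 = 1016.285 m².
V = 21.4·24.4·9.8 = 5117.168 m³.
RT60 = 0.161 · V / A = 0.161 × 5117.168 / 1016.285 = 0.811 s.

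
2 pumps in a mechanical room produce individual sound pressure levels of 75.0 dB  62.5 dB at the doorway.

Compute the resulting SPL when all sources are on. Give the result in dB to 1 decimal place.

75.2 dB

Converting to relative power and adding: 10^(75.0/10) + 10^(62.5/10) = 3.34e+07.
Back to dB: 10·log₁₀ Σ = 75.2 dB.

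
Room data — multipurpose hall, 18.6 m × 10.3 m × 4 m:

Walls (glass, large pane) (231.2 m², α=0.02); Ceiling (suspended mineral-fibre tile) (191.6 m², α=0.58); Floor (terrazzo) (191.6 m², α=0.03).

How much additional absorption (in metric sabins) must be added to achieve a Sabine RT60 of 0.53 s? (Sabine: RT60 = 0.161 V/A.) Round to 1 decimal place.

A₁ = Σ Sᵢαᵢ = 231.2*0.02 + 191.6*0.58 + 191.6*0.03 = 121.500 sabins.
V = 766.32 m³. Required absorption A₂ = 0.161 × 766.32 / 0.53 = 232.788 sabins.
Shortfall: 232.788 − 121.500 = 111.3 sabins.

111.3 sabins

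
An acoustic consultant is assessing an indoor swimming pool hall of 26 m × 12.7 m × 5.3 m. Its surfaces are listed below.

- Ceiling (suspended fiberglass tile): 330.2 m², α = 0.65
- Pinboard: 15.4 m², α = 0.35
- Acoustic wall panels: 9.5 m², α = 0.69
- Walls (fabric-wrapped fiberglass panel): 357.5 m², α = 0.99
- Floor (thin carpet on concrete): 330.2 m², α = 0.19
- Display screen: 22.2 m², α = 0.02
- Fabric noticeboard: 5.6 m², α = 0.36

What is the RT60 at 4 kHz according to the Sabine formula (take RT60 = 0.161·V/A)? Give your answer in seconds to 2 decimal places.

A = Σ Sᵢαᵢ = 330.2*0.65 + 15.4*0.35 + 9.5*0.69 + 357.5*0.99 + 330.2*0.19 + 22.2*0.02 + 5.6*0.36 = 645.698 sabins.
V = 26·12.7·5.3 = 1750.06 m³.
Sabine: RT60 = 0.161 × 1750.06 / 645.698 = 0.44 s.

0.44 s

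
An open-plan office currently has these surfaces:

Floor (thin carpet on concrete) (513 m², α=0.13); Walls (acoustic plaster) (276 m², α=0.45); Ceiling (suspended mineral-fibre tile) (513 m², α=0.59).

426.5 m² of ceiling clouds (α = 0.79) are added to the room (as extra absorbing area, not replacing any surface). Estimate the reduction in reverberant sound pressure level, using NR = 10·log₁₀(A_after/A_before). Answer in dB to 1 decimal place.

2.3 dB

Summing Sᵢαᵢ: 66.690 + 124.200 + 302.670 → A_before = 493.560 sabins.
Added absorption = 426.5 × 0.79 = 336.935 sabins.
New total A_after = 830.495 sabins.
NR = 10·log₁₀(830.495/493.560) = 2.3 dB.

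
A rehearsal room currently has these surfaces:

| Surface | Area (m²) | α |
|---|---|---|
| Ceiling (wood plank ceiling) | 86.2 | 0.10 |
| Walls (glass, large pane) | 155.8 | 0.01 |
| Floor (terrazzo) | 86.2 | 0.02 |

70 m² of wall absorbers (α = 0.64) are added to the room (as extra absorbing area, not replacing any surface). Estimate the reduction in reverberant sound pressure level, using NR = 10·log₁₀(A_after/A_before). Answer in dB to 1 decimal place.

6.8 dB

Summing Sᵢαᵢ: 8.620 + 1.558 + 1.724 → A_before = 11.902 sabins.
Added absorption = 70 × 0.64 = 44.800 sabins.
A_after = 11.902 + 44.800 = 56.702 sabins.
NR = 10·log₁₀(56.702/11.902) = 6.8 dB.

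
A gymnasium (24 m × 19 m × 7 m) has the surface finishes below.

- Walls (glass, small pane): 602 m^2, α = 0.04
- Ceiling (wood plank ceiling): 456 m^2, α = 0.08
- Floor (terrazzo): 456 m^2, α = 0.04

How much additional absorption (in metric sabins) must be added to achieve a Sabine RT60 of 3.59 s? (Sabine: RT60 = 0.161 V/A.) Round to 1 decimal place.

Total absorption A₁ = 602·0.04 + 456·0.08 + 456·0.04
  = 24.080 + 36.480 + 18.240 = 78.800 m^2 sabins.
Target A₂ = 0.161·3192/3.59 = 143.151 sabins (V = 3192 m³).
Additional absorption ΔA = 143.151 − 78.800 = 64.4 sabins.

64.4 sabins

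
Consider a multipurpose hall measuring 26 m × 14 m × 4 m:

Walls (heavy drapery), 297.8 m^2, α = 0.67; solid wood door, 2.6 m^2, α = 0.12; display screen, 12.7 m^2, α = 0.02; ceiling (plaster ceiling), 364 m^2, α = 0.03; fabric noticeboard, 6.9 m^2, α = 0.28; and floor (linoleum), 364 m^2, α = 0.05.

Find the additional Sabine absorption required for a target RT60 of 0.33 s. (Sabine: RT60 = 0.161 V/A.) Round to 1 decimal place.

Summing Sᵢαᵢ: 199.526 + 0.312 + 0.254 + 10.920 + 1.932 + 18.200 → A₁ = 231.144 sabins.
V = 1456 m³. Required absorption A₂ = 0.161 × 1456 / 0.33 = 710.352 sabins.
Shortfall: 710.352 − 231.144 = 479.2 sabins.

479.2 sabins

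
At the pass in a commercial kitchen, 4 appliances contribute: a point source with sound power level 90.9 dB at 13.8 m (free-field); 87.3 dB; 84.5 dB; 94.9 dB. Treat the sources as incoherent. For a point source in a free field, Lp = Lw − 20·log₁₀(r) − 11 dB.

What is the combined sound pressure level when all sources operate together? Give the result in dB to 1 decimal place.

Source at 13.8 m: Lp = 90.9 − 20·log₁₀(13.8) − 11 = 57.1 dB.
Converting to relative power and adding: 10^(57.1/10) + 10^(87.3/10) + 10^(84.5/10) + 10^(94.9/10) = 3.91e+09.
Back to dB: 10·log₁₀ Σ = 95.9 dB.

95.9 dB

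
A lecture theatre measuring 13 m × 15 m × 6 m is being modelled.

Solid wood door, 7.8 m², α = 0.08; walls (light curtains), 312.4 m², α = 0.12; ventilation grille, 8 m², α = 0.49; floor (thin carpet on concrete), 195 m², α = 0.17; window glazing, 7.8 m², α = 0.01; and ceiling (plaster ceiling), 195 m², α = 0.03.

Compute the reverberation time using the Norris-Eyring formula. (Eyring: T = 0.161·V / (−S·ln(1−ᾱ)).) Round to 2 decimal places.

Total surface area S = 7.8 + 312.4 + 8 + 195 + 7.8 + 195 = 726.0 m².
Absorption A = 7.8·0.08 + 312.4·0.12 + 8·0.49 + 195·0.17 + 7.8·0.01 + 195·0.03 = 81.110 sabins.
ᾱ = 81.110 / 726.0 = 0.1117.
Eyring denominator: −S ln(1−ᾱ) = 85.992.
V = 13 × 15 × 6 = 1170 m³.
T = 0.161·V/[−S·ln(1−ᾱ)] = 0.161·1170/85.992 = 2.19 s.

2.19 s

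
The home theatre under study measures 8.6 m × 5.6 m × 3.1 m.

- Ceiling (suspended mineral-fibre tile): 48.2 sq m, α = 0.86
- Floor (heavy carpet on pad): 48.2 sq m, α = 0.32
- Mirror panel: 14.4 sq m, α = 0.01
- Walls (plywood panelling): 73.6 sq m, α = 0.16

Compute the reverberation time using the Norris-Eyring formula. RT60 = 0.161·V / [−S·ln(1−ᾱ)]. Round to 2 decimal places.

Total surface area S = 48.2 + 48.2 + 14.4 + 73.6 = 184.4 sq m.
Σ(Sᵢαᵢ) = 48.2×0.86 + 48.2×0.32 + 14.4×0.01 + 73.6×0.16 = 68.796.
ᾱ = 68.796 / 184.4 = 0.3731.
−S·ln(1−ᾱ) = −184.4 × ln(1 − 0.3731) = 86.109.
V = 8.6 × 5.6 × 3.1 = 149.296 m³.
T = 0.161·V/[−S·ln(1−ᾱ)] = 0.161·149.296/86.109 = 0.28 s.

0.28 sec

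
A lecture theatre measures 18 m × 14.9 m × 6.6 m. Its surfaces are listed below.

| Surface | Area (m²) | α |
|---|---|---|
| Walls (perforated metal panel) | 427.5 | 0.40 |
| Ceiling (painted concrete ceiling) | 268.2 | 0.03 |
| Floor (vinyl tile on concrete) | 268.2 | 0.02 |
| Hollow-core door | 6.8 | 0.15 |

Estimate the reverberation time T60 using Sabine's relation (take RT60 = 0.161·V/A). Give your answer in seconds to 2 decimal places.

Summing Sᵢαᵢ: 171.000 + 8.046 + 5.364 + 1.020 → A = 185.430 sabins.
V = 18·14.9·6.6 = 1770.12 m³.
RT60 = 0.161 · V / A = 0.161 × 1770.12 / 185.430 = 1.54 s.

1.54 sec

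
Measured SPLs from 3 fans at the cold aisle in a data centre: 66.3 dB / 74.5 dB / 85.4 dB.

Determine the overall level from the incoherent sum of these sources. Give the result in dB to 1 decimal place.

85.8 dB

Sum in the linear (power) domain: Σ 10^(Lᵢ/10) = 10^(66.3/10) + 10^(74.5/10) + 10^(85.4/10) = 3.792e+08.
L_total = 10·log₁₀(3.792e+08) = 85.8 dB.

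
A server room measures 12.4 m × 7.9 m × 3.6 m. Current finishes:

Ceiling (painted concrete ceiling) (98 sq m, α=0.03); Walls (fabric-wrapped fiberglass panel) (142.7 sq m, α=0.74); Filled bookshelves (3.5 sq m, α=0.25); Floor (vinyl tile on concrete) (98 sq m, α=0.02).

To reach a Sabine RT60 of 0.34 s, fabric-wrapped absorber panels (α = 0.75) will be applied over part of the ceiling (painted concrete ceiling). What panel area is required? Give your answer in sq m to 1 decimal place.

Summing Sᵢαᵢ: 2.940 + 105.598 + 0.875 + 1.960 → A₁ = 111.373 sabins.
V = 352.656 m³. Target absorption A₂ = 0.161 × 352.656 / 0.34 = 166.993 sabins.
ΔA needed = 166.993 − 111.373 = 55.620 sabins.
Each sq m of panel replacing the ceiling (painted concrete ceiling) adds (0.75 − 0.03) = 0.72 sabins.
Panel area = 55.620 / 0.72 = 77.2 sq m.

77.2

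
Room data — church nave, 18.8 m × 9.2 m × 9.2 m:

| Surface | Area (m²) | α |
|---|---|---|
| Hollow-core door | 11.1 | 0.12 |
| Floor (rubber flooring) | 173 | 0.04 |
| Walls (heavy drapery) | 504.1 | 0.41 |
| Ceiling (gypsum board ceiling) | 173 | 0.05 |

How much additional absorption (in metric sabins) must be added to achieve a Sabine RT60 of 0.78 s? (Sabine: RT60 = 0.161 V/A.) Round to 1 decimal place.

104.9 sabins

Total absorption A₁ = 11.1×0.12 + 173×0.04 + 504.1×0.41 + 173×0.05
  = 1.332 + 6.920 + 206.681 + 8.650 = 223.583 m² sabins.
For T = 0.78 s, need A₂ = 0.161·V/T = 0.161·1591.232/0.78 = 328.447 sabins.
Additional absorption ΔA = 328.447 − 223.583 = 104.9 sabins.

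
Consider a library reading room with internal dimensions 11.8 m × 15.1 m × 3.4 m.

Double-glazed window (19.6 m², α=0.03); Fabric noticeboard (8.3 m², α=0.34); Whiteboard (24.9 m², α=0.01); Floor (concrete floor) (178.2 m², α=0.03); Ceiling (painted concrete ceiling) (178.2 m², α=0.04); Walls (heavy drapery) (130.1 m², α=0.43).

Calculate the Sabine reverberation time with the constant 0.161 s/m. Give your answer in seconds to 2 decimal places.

Total absorption A = 19.6×0.03 + 8.3×0.34 + 24.9×0.01 + 178.2×0.03 + 178.2×0.04 + 130.1×0.43
  = 0.588 + 2.822 + 0.249 + 5.346 + 7.128 + 55.943 = 72.076 m² sabins.
Volume V = 11.8 × 15.1 × 3.4 = 605.812 m³.
RT60 = 0.161 · V / A = 0.161 × 605.812 / 72.076 = 1.35 s.

1.35 s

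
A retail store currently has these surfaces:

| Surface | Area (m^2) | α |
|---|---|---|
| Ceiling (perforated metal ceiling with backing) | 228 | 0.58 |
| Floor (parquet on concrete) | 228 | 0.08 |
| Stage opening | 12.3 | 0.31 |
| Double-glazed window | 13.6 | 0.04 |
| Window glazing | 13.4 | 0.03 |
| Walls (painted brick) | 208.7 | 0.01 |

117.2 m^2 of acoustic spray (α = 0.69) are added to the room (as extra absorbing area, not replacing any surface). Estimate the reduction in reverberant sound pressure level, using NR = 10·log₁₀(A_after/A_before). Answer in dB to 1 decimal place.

A_before = Σ Sᵢαᵢ = 228*0.58 + 228*0.08 + 12.3*0.31 + 13.6*0.04 + 13.4*0.03 + 208.7*0.01 = 157.326 sabins.
Treatment contributes 117.2·0.69 = 80.868 sabins.
A_after = 157.326 + 80.868 = 238.194 sabins.
Reduction = 10 log₁₀(A_after/A_before) = 10 log₁₀(1.5140) = 1.8 dB.

1.8 dB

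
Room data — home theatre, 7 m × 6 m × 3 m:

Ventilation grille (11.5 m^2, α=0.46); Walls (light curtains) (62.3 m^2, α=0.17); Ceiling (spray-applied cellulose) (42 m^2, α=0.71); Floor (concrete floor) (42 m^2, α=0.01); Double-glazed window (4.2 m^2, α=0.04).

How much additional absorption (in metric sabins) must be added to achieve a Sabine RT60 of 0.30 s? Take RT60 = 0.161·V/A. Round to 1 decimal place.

Total absorption A₁ = 11.5×0.46 + 62.3×0.17 + 42×0.71 + 42×0.01 + 4.2×0.04
  = 5.290 + 10.591 + 29.820 + 0.420 + 0.168 = 46.289 m^2 sabins.
V = 126 m³. Required absorption A₂ = 0.161 × 126 / 0.30 = 67.620 sabins.
Additional absorption ΔA = 67.620 − 46.289 = 21.3 sabins.

21.3 sabins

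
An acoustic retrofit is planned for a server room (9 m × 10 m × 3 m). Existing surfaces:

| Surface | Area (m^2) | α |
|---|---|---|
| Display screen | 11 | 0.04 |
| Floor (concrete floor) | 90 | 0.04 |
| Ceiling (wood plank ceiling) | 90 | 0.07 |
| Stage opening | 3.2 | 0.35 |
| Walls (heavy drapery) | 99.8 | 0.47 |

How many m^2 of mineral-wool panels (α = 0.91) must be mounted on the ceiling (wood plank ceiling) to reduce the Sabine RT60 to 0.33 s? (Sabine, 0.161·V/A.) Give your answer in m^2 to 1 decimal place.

87.3

A₁ = Σ Sᵢαᵢ = 11*0.04 + 90*0.04 + 90*0.07 + 3.2*0.35 + 99.8*0.47 = 58.366 sabins.
Required A₂ = 0.161·270/0.33 = 131.727 sabins.
ΔA needed = 131.727 − 58.366 = 73.361 sabins.
Each m^2 of panel replacing the ceiling (wood plank ceiling) adds (0.91 − 0.07) = 0.84 sabins.
Panel area = 73.361 / 0.84 = 87.3 m^2.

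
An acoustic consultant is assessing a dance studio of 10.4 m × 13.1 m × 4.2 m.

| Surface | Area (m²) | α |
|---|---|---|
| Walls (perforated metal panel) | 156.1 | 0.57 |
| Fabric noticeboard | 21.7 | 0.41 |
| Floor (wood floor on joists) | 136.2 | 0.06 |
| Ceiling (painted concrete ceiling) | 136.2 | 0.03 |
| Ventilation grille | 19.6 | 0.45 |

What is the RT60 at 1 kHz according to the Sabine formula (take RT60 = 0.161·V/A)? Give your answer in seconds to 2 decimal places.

0.77 s

A = Σ Sᵢαᵢ = 156.1×0.57 + 21.7×0.41 + 136.2×0.06 + 136.2×0.03 + 19.6×0.45 = 118.952 sabins.
Volume V = 10.4 × 13.1 × 4.2 = 572.208 m³.
Sabine: RT60 = 0.161 × 572.208 / 118.952 = 0.77 s.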